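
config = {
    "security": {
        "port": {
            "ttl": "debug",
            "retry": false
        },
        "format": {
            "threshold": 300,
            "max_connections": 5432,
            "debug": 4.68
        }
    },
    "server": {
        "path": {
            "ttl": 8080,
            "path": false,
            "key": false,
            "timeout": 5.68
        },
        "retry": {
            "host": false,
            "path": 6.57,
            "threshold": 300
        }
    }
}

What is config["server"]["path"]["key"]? False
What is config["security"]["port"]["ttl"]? "debug"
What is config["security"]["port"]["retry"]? False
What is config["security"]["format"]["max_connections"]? 5432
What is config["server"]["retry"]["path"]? 6.57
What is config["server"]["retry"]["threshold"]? 300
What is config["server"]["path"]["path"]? False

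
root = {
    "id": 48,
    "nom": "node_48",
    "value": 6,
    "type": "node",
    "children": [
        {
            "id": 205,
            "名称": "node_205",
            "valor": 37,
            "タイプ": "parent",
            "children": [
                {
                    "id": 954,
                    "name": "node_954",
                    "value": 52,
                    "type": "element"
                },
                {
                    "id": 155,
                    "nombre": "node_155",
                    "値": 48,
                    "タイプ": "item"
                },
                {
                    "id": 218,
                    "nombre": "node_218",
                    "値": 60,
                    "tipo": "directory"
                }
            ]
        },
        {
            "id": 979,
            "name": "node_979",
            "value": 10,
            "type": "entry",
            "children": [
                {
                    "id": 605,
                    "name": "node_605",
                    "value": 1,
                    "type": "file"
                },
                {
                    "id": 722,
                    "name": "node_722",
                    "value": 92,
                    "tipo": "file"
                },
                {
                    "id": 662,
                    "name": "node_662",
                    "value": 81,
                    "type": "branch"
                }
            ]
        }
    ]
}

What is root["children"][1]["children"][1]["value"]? 92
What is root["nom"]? "node_48"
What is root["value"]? 6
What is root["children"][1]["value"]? 10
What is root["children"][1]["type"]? "entry"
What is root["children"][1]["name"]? "node_979"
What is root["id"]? 48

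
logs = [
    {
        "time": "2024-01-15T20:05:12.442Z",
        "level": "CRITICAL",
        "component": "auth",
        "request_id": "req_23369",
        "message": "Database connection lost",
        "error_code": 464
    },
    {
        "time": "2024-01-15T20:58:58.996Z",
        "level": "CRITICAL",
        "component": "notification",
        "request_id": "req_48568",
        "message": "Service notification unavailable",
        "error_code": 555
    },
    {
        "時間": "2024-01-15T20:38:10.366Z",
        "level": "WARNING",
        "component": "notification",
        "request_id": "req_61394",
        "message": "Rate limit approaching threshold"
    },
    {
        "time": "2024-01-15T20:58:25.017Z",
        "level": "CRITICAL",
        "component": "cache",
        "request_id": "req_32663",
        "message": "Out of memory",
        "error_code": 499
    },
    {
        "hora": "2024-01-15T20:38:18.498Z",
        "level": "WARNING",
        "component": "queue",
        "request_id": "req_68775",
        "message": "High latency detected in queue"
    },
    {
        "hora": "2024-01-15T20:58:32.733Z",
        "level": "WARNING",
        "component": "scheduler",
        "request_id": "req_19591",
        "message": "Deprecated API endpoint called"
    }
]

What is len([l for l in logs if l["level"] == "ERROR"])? 0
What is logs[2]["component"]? "notification"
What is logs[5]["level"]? "WARNING"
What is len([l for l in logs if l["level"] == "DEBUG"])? 0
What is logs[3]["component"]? "cache"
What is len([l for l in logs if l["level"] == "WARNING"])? 3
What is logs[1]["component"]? "notification"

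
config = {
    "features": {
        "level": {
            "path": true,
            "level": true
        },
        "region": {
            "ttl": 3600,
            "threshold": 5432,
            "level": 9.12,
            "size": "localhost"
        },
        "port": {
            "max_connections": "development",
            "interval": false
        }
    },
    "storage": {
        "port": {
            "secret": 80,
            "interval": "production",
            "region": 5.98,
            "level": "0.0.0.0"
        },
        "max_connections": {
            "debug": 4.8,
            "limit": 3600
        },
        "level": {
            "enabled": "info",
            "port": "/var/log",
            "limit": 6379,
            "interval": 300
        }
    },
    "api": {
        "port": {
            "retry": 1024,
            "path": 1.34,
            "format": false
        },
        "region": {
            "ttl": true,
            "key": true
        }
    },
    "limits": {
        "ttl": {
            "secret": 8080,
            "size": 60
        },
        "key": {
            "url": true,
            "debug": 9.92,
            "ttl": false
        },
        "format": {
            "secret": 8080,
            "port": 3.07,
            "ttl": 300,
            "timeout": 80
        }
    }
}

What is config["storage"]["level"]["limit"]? 6379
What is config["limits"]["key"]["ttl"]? False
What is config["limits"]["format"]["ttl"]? 300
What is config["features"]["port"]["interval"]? False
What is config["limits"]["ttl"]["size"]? 60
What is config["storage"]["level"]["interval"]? 300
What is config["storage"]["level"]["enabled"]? "info"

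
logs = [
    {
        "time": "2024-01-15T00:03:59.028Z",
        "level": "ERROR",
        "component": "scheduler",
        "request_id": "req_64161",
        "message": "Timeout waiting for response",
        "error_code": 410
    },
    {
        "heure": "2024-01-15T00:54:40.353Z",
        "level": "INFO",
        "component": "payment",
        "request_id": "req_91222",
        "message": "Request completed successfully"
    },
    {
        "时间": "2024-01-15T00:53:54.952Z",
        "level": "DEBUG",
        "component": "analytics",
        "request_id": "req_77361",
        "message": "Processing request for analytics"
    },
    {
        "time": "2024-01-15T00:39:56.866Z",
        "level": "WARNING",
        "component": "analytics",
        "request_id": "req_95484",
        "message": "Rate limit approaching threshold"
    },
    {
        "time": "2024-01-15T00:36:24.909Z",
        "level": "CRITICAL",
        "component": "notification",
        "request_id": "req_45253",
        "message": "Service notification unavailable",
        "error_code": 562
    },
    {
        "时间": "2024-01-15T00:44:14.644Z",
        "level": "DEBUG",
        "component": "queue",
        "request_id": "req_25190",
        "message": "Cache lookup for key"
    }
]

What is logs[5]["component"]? "queue"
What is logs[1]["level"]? "INFO"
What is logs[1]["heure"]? "2024-01-15T00:54:40.353Z"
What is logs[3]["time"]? "2024-01-15T00:39:56.866Z"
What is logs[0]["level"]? "ERROR"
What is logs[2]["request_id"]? "req_77361"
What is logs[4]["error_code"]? 562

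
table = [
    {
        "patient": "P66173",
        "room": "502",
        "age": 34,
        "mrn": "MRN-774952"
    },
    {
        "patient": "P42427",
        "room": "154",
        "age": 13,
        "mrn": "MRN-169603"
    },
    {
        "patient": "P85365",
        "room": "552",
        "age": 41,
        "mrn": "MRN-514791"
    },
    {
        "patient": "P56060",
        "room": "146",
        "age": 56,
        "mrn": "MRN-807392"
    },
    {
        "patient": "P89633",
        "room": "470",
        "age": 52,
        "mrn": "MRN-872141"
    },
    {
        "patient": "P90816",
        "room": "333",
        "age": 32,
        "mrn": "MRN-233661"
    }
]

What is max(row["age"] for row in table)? 56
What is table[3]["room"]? "146"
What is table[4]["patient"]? "P89633"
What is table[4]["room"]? "470"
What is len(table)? 6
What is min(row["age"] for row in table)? 13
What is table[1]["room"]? "154"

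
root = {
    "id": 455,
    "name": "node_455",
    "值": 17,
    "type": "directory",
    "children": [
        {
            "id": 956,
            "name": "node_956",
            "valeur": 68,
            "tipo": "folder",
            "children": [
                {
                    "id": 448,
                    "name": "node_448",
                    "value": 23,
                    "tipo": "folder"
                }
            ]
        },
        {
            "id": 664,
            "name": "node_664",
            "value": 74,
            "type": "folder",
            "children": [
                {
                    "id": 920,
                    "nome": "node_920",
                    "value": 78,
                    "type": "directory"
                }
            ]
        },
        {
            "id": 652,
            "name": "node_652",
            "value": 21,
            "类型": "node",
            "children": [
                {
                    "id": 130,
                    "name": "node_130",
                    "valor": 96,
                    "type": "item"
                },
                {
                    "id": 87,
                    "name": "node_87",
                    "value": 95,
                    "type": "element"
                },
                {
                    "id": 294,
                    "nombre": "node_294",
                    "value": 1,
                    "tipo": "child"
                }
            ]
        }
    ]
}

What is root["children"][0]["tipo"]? "folder"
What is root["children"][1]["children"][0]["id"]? 920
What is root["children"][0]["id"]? 956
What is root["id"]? 455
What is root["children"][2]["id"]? 652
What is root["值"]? 17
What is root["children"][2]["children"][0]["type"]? "item"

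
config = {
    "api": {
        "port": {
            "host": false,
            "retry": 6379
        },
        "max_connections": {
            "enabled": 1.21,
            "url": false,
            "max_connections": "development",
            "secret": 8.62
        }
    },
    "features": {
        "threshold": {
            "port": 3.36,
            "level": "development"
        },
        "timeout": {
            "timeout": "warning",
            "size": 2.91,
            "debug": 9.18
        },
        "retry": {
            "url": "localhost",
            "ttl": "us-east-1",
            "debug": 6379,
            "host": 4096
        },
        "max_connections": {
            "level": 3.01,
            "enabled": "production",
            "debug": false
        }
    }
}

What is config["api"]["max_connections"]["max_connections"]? "development"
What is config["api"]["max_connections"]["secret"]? 8.62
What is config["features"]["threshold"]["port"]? 3.36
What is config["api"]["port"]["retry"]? 6379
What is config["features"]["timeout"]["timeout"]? "warning"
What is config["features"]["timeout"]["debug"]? 9.18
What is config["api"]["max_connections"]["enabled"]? 1.21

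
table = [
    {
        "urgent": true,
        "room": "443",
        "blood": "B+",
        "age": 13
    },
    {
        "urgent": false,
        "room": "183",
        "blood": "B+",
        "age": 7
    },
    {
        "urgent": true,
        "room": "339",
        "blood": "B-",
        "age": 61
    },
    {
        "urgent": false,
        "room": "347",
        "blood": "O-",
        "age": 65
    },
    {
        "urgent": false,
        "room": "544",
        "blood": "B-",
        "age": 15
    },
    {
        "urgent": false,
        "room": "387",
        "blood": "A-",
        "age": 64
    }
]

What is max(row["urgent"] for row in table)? True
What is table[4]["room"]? "544"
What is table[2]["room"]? "339"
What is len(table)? 6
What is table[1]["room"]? "183"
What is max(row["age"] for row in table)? 65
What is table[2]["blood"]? "B-"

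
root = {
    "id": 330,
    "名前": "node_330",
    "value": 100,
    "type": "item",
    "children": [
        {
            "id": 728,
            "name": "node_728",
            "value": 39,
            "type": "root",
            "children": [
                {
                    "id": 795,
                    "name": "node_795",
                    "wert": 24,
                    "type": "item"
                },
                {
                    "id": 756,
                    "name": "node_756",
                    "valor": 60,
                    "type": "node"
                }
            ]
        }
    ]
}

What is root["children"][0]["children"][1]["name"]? "node_756"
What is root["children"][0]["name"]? "node_728"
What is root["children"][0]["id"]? 728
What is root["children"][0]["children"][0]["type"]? "item"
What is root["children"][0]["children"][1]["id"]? 756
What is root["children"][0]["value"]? 39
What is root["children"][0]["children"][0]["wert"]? 24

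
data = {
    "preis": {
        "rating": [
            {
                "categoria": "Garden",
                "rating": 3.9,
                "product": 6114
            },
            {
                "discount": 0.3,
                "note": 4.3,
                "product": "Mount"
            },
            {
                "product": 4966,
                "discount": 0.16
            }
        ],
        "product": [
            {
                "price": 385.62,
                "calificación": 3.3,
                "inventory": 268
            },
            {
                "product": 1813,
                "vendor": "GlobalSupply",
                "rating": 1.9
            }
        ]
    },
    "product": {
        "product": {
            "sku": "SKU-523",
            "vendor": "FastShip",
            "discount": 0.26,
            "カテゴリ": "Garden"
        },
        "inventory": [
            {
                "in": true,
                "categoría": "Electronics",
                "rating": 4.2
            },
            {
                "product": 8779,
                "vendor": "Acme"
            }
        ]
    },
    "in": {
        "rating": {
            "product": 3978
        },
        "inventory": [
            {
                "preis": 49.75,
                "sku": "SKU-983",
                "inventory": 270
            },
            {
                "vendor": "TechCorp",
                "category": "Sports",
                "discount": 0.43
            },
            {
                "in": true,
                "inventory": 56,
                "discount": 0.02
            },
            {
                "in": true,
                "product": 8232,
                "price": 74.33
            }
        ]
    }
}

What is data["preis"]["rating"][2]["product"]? 4966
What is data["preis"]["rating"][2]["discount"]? 0.16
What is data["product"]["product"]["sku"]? "SKU-523"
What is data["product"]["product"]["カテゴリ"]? "Garden"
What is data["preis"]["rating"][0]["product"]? 6114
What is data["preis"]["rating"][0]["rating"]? 3.9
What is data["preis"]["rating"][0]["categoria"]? "Garden"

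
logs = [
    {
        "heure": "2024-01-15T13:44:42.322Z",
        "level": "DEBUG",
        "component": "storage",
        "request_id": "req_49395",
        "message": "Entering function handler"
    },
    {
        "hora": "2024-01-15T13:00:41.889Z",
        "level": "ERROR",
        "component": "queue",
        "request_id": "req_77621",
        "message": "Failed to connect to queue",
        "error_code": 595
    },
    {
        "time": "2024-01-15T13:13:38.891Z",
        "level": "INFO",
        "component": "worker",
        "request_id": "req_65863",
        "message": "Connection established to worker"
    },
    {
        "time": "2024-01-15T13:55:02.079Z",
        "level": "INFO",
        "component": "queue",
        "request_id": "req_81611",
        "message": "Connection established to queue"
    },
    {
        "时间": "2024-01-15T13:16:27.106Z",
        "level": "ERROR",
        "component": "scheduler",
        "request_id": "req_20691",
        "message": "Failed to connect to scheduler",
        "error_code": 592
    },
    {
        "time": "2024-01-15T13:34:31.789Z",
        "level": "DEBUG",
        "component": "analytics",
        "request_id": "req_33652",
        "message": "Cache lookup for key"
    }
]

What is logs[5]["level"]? "DEBUG"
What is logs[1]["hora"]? "2024-01-15T13:00:41.889Z"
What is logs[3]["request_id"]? "req_81611"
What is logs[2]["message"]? "Connection established to worker"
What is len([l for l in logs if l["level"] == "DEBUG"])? 2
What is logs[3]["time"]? "2024-01-15T13:55:02.079Z"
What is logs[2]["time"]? "2024-01-15T13:13:38.891Z"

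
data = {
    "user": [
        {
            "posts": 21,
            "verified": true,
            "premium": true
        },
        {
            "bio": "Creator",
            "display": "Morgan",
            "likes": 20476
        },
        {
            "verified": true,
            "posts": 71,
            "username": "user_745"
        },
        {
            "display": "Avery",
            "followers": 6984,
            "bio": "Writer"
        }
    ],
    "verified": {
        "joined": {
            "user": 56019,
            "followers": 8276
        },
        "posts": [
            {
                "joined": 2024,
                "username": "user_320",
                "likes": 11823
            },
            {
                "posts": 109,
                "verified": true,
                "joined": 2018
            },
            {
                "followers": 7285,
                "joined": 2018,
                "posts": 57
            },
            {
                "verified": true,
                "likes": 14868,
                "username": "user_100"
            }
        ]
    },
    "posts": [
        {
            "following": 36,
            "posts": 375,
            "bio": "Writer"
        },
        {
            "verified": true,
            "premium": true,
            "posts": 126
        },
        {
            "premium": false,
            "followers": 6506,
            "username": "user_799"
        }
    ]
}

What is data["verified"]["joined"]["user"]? 56019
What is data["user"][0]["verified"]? True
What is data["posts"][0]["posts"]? 375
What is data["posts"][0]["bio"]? "Writer"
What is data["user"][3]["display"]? "Avery"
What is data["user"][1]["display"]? "Morgan"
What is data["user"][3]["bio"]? "Writer"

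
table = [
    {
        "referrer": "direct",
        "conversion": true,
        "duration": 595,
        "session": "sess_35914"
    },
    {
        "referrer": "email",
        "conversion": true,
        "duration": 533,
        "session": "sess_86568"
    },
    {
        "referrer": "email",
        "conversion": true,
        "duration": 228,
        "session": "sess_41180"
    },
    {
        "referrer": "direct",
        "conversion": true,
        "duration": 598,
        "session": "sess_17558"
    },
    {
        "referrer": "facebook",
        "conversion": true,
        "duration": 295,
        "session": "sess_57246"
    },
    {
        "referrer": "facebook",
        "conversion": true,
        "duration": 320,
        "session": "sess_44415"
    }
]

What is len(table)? 6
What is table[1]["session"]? "sess_86568"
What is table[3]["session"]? "sess_17558"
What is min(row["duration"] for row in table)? 228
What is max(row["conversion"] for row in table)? True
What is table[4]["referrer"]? "facebook"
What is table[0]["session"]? "sess_35914"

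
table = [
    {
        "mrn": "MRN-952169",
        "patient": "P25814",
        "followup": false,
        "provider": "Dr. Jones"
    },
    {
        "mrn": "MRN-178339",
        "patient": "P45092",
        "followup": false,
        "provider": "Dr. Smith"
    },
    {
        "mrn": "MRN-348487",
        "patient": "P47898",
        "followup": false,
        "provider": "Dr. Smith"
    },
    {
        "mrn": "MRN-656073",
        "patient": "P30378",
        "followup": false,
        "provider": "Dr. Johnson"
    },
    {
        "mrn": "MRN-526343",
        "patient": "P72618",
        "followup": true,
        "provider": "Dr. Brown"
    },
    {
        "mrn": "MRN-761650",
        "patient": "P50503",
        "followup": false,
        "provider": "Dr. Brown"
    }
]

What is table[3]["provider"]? "Dr. Johnson"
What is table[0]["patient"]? "P25814"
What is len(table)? 6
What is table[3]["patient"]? "P30378"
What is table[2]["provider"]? "Dr. Smith"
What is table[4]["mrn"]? "MRN-526343"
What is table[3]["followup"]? False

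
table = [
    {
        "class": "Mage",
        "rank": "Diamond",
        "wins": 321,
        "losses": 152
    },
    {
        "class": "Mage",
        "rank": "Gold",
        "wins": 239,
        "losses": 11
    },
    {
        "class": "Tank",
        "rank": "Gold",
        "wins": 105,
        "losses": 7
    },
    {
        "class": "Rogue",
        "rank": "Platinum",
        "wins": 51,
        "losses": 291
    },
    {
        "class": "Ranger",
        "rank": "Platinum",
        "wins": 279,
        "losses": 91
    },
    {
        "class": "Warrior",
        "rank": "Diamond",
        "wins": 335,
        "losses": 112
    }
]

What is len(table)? 6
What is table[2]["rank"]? "Gold"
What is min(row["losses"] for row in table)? 7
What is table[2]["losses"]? 7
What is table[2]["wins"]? 105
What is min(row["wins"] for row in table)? 51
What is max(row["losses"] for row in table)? 291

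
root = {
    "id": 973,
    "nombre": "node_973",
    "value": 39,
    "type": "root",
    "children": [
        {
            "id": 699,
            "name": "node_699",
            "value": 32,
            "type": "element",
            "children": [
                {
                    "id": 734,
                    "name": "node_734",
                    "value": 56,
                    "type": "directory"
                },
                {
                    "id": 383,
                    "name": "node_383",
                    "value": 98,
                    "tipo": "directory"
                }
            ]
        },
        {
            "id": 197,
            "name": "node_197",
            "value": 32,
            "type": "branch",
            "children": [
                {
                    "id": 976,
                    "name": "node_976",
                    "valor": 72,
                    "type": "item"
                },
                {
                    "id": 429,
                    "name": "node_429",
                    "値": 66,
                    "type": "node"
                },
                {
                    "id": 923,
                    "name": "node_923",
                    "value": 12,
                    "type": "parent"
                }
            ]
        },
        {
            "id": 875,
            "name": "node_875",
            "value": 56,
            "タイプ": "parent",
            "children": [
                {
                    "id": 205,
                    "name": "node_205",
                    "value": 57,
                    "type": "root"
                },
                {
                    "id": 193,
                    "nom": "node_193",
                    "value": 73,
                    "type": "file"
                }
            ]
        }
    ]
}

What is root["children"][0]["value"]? 32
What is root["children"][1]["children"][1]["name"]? "node_429"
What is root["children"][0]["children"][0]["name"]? "node_734"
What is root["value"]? 39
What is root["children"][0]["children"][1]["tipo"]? "directory"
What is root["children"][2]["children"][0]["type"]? "root"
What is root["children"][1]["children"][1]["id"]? 429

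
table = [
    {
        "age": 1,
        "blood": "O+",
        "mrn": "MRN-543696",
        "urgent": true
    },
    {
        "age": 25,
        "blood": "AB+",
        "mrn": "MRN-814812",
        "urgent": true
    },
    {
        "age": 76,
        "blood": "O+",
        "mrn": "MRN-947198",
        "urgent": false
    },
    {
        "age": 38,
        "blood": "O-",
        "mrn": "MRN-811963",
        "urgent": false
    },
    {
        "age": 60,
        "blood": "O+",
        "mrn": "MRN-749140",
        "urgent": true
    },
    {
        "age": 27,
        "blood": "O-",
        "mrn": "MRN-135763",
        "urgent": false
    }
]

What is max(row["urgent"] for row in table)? True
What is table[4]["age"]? 60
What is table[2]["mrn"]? "MRN-947198"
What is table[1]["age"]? 25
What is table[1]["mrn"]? "MRN-814812"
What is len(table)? 6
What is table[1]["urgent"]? True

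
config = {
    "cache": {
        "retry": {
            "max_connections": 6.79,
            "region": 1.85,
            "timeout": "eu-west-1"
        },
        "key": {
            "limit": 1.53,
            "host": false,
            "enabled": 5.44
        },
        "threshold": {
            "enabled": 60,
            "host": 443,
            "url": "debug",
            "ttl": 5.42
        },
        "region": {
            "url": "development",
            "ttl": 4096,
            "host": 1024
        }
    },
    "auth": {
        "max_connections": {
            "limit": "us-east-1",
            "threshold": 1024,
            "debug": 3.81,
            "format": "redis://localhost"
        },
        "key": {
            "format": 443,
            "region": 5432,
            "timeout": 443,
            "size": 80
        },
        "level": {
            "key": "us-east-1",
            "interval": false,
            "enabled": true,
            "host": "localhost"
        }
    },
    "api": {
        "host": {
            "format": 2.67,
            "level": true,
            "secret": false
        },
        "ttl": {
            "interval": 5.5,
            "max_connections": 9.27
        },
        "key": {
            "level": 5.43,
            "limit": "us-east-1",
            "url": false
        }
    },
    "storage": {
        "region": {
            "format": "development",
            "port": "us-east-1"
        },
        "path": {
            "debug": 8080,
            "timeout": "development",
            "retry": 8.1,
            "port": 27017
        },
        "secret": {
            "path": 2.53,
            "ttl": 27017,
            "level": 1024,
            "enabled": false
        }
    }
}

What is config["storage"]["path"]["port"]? 27017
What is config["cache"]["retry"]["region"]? 1.85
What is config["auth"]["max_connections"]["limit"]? "us-east-1"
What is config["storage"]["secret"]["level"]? 1024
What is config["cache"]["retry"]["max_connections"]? 6.79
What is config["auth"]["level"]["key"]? "us-east-1"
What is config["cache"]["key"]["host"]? False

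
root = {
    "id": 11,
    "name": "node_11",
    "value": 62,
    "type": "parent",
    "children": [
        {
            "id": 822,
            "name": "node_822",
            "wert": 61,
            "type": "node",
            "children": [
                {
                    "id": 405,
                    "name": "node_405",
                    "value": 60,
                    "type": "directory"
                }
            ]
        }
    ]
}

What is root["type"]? "parent"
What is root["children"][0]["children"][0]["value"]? 60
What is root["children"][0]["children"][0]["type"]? "directory"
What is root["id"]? 11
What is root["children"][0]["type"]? "node"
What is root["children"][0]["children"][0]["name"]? "node_405"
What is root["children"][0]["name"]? "node_822"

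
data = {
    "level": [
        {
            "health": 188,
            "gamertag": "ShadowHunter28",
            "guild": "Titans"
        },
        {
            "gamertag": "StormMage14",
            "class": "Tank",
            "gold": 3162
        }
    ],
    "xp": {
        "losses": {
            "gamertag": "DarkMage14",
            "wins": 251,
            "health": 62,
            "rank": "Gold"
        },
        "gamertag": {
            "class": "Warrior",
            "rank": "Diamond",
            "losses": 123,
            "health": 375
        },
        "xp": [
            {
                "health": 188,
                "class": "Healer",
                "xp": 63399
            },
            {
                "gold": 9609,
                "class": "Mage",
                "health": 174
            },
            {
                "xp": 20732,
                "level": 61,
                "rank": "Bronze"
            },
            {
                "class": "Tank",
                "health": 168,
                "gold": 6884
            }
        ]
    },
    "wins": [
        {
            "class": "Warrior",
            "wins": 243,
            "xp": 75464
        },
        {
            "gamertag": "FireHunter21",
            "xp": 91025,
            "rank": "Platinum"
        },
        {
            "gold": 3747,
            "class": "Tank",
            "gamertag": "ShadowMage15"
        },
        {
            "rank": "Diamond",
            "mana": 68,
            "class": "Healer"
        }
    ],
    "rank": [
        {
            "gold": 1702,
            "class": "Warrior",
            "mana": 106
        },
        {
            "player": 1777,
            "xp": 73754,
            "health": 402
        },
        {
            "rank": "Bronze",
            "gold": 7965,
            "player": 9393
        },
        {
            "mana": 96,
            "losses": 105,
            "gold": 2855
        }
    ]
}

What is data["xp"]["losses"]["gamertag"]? "DarkMage14"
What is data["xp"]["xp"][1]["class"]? "Mage"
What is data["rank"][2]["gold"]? 7965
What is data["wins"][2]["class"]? "Tank"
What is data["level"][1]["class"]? "Tank"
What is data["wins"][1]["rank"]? "Platinum"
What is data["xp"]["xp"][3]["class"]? "Tank"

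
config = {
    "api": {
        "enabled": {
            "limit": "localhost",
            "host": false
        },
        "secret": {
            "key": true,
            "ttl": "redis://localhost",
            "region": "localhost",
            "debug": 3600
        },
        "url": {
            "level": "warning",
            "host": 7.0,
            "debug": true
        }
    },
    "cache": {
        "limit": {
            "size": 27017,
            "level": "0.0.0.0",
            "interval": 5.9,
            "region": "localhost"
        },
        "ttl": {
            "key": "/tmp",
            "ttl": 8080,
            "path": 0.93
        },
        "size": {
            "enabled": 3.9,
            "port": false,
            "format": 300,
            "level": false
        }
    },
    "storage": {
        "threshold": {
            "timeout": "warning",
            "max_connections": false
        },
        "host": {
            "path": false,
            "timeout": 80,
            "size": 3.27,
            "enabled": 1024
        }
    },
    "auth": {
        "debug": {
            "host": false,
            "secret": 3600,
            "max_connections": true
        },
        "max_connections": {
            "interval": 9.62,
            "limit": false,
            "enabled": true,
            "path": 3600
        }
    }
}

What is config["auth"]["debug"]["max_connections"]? True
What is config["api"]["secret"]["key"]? True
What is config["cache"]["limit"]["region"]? "localhost"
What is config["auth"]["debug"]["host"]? False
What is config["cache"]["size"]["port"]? False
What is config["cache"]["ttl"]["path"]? 0.93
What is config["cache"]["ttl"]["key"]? "/tmp"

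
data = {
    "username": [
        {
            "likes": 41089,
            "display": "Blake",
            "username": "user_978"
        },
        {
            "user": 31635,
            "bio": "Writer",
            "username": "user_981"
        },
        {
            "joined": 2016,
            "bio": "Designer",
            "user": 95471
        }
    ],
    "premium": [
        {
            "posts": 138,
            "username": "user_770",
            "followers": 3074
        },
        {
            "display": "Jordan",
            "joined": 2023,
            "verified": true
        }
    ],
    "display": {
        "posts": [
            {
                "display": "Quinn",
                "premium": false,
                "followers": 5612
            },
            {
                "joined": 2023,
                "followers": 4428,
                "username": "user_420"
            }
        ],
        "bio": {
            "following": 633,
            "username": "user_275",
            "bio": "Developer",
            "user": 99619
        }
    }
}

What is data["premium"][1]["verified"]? True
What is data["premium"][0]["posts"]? 138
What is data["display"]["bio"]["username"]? "user_275"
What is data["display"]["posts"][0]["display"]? "Quinn"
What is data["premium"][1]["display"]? "Jordan"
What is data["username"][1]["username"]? "user_981"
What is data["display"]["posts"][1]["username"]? "user_420"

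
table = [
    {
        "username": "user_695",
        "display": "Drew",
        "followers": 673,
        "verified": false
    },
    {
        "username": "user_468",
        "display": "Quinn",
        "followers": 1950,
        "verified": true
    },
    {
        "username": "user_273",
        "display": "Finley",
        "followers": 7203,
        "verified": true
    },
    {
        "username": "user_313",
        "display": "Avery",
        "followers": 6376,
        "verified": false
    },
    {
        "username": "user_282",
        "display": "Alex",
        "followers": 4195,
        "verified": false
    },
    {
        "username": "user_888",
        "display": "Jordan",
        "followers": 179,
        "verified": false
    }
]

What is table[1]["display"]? "Quinn"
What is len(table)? 6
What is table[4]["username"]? "user_282"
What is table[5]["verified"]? False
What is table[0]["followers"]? 673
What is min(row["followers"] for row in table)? 179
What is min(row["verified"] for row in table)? False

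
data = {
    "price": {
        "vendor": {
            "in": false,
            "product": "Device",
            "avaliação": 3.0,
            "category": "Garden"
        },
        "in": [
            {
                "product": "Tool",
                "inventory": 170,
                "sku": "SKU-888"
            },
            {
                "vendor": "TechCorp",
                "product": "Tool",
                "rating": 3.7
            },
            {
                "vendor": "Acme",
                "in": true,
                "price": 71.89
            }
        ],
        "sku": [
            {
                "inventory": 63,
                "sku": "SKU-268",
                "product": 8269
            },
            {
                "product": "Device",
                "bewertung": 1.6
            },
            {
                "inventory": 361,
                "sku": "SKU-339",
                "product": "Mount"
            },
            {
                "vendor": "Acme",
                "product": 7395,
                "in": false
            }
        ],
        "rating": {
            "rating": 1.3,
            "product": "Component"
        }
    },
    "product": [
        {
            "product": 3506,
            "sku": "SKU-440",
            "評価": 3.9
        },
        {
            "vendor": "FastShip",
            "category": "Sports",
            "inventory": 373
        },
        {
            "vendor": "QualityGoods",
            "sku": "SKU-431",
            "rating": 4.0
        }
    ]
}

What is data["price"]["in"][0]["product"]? "Tool"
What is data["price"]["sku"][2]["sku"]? "SKU-339"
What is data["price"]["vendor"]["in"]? False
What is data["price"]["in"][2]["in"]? True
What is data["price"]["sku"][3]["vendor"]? "Acme"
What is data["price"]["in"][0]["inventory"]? 170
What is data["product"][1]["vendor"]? "FastShip"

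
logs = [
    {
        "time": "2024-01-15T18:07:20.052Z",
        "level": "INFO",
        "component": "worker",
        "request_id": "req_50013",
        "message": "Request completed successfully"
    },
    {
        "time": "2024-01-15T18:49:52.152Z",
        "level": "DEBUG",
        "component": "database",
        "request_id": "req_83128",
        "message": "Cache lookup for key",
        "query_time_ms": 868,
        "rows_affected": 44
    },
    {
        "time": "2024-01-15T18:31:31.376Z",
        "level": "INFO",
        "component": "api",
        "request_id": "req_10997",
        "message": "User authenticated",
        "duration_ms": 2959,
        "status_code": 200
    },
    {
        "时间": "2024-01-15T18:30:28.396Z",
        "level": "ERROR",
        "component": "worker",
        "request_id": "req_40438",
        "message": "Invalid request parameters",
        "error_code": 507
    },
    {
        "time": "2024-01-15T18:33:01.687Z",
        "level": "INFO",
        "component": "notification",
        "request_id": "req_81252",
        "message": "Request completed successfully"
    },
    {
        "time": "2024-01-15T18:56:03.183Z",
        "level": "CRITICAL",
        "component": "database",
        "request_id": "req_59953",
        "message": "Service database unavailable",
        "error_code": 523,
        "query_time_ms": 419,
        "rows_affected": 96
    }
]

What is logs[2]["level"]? "INFO"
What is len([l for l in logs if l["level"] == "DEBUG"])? 1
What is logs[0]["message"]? "Request completed successfully"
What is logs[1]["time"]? "2024-01-15T18:49:52.152Z"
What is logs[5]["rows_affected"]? 96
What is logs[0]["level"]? "INFO"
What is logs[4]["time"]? "2024-01-15T18:33:01.687Z"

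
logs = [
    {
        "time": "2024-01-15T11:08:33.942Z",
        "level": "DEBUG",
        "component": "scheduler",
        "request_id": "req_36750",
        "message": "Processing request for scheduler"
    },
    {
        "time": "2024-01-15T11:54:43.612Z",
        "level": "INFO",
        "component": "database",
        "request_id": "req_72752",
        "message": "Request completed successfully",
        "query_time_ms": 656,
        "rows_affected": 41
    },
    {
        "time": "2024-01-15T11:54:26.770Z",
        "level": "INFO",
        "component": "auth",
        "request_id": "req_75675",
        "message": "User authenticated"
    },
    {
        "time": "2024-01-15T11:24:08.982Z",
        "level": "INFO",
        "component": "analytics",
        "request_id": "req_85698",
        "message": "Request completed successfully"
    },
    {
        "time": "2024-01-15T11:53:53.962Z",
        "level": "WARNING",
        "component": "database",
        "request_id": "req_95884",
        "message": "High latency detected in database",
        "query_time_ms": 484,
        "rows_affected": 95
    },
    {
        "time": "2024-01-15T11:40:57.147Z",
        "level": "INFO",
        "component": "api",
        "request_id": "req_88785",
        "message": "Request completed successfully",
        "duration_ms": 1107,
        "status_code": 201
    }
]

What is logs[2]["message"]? "User authenticated"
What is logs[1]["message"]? "Request completed successfully"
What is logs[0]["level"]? "DEBUG"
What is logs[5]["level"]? "INFO"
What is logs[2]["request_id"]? "req_75675"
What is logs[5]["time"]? "2024-01-15T11:40:57.147Z"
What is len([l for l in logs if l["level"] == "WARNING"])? 1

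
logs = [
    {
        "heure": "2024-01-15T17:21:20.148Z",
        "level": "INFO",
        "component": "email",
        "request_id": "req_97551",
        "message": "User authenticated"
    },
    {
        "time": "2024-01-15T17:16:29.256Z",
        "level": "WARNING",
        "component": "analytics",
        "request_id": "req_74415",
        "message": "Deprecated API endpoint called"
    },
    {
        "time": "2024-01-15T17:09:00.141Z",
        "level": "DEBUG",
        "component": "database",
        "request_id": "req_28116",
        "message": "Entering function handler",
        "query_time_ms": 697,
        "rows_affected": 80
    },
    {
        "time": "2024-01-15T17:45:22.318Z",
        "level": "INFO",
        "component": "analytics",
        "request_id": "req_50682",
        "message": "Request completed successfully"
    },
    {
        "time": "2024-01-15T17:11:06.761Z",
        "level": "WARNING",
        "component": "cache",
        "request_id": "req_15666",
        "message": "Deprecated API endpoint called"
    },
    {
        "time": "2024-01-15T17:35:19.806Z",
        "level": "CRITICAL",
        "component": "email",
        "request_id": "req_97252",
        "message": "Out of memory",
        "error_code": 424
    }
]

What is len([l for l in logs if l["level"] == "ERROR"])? 0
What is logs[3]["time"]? "2024-01-15T17:45:22.318Z"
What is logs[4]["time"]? "2024-01-15T17:11:06.761Z"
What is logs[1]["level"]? "WARNING"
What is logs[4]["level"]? "WARNING"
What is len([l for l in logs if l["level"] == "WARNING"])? 2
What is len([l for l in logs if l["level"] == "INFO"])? 2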